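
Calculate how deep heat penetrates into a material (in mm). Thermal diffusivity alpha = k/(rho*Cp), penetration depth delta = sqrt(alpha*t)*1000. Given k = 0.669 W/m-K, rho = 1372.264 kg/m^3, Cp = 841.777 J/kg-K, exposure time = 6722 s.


alpha = 0.669 / (1372.264 * 841.777) = 5.7915e-07 m^2/s
alpha * t = 0.0038930
delta = sqrt(0.0038930) * 1000 = 62.394 mm

62.394 mm


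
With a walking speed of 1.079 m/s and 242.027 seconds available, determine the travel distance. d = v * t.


d = 1.079 * 242.027 = 261.15 m

261.15 m


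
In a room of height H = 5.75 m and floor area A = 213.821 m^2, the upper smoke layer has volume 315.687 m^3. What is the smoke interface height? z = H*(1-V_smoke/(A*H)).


V/(A*H) = 0.25677
1 - 0.25677 = 0.74323
z = 5.75 * 0.74323 = 4.2736 m

4.2736 m


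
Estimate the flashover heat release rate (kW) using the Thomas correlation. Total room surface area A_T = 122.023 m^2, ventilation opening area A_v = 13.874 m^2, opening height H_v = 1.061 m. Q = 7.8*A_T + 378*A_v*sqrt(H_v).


7.8*A_T = 951.78
sqrt(H_v) = 1.0300
378*A_v*sqrt(H_v) = 5402.0
Q = 951.78 + 5402.0 = 6353.7 kW

6353.7 kW


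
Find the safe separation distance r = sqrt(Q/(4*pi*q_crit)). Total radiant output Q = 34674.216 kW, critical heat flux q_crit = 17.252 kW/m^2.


4*pi*q_crit = 216.80
Q/(4*pi*q_crit) = 159.94
r = sqrt(159.94) = 12.647 m

12.647 m


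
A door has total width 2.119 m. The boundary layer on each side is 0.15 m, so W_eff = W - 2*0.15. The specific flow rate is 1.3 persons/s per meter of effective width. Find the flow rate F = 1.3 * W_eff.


W_eff = 2.119 - 0.30 = 1.819 m
F = 1.3 * 1.819 = 2.3647 persons/s

2.3647 persons/s


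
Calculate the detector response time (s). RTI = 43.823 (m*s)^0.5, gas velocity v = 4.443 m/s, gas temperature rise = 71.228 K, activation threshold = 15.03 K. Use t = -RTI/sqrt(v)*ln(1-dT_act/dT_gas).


dT_act/dT_gas = 0.21101
ln(1 - 0.21101) = -0.23700
t = -43.823 / sqrt(4.443) * -0.23700 = 4.9274 s

4.9274 s


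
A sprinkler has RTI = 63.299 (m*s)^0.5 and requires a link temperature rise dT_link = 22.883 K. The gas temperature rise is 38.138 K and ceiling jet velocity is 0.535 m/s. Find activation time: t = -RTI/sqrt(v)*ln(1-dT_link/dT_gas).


dT_link/dT_gas = 0.60001
ln(1 - 0.60001) = -0.91630
t = -63.299 / sqrt(0.535) * -0.91630 = 79.297 s

79.297 s


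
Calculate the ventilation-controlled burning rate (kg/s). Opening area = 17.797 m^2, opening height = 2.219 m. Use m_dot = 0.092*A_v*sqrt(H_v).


sqrt(H_v) = 1.4896
m_dot = 0.092 * 17.797 * 1.4896 = 2.4390 kg/s

2.4390 kg/s


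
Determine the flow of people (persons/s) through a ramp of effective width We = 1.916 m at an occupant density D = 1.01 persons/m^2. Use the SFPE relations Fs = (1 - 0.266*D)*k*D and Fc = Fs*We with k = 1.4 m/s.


1 - 0.266*D = 1 - 0.266*1.01 = 0.73134
Fs = 0.73134 * 1.4 * 1.01 = 1.0341 persons/(s*m)
Fc = 1.0341 * 1.916 = 1.9814 persons/s

1.9814 persons/s


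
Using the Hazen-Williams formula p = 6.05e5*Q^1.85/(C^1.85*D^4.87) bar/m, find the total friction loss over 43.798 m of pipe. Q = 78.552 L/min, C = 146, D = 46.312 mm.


Q^1.85 = 3206.6
C^1.85 = 10094
D^4.87 = 1.2940e+08
p/m = 0.0014853 bar/m
p_total = 0.0014853 * 43.798 = 0.065053 bar

0.065053 bar


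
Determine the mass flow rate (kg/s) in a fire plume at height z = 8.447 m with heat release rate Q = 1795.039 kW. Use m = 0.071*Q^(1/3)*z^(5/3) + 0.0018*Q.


Q^(1/3) = 12.153
z^(5/3) = 35.035
First term = 0.071 * 12.153 * 35.035 = 30.231
Second term = 0.0018 * 1795.039 = 3.2311
m = 33.462 kg/s

33.462 kg/s


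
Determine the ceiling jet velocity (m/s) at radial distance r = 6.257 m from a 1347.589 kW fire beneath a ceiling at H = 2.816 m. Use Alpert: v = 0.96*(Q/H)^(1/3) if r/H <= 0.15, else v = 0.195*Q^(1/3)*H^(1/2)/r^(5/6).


r/H = 6.257 / 2.816 = 2.2219
r/H > 0.15, so v = 0.195*Q^(1/3)*H^(1/2)/r^(5/6)
Q^(1/3) = 11.046
H^(1/2) = 1.6781
r^(5/6) = 4.6093
v = 0.195 * 11.046 * 1.6781 / 4.6093 = 0.78415 m/s

0.78415 m/s


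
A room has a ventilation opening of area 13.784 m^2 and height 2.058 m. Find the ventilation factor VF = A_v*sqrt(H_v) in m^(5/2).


sqrt(H_v) = 1.4346
VF = 13.784 * 1.4346 = 19.774 m^(5/2)

19.774 m^(5/2)


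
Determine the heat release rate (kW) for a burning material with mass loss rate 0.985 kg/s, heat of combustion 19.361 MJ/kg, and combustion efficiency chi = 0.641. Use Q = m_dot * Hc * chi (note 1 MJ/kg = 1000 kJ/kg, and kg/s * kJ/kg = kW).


Hc = 19.361 MJ/kg = 19.361 * 1000 kJ/kg = 19361 kJ/kg
Q = 0.985 kg/s * 19361 kJ/kg * 0.641 = 12224 kW

12224 kW


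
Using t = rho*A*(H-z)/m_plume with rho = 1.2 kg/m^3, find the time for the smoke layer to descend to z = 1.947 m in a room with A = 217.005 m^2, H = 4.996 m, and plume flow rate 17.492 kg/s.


H - z = 3.049 m
t = 1.2 * 217.005 * 3.049 / 17.492 = 45.391 s

45.391 s


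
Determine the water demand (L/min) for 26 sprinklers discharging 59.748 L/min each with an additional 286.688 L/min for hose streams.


Sprinkler demand = 26 * 59.748 = 1553.448 L/min
Total = 1553.448 + 286.688 = 1840.136 L/min

1840.136 L/min


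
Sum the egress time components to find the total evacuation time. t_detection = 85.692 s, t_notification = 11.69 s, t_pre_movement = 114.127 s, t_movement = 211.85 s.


Total = 85.692 + 11.69 + 114.127 + 211.85 = 423.359 s

423.359 s


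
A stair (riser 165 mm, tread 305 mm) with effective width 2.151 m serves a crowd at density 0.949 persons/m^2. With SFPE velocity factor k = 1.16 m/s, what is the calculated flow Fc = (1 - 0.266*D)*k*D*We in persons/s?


1 - 0.266*D = 1 - 0.266*0.949 = 0.74757
Fs = 0.74757 * 1.16 * 0.949 = 0.82295 persons/(s*m)
Fc = 0.82295 * 2.151 = 1.7702 persons/s

1.7702 persons/s


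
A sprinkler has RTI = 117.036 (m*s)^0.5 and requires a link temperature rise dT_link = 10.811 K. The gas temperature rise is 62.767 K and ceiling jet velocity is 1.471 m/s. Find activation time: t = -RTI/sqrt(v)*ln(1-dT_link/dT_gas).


dT_link/dT_gas = 0.17224
ln(1 - 0.17224) = -0.18903
t = -117.036 / sqrt(1.471) * -0.18903 = 18.241 s

18.241 s


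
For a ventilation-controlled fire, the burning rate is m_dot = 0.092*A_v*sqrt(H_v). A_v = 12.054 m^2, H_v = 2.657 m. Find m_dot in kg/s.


sqrt(H_v) = 1.6300
m_dot = 0.092 * 12.054 * 1.6300 = 1.8077 kg/s

1.8077 kg/s


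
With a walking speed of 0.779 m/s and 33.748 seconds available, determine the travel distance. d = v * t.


d = 0.779 * 33.748 = 26.290 m

26.290 m


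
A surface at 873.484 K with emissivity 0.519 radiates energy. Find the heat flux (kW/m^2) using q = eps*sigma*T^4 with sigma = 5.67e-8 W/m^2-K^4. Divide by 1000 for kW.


T^4 = 5.8213e+11
q = 0.519 * 5.67e-8 * 5.8213e+11 / 1000 = 17.131 kW/m^2

17.131 kW/m^2


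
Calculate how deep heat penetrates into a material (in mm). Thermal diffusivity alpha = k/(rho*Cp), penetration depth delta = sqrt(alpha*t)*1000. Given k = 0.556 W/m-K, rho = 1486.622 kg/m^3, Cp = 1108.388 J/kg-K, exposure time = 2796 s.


alpha = 0.556 / (1486.622 * 1108.388) = 3.3743e-07 m^2/s
alpha * t = 0.00094345
delta = sqrt(0.00094345) * 1000 = 30.716 mm

30.716 mm


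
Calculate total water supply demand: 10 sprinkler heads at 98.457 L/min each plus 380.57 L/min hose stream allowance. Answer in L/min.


Sprinkler demand = 10 * 98.457 = 984.57 L/min
Total = 984.57 + 380.57 = 1365.14 L/min

1365.14 L/min


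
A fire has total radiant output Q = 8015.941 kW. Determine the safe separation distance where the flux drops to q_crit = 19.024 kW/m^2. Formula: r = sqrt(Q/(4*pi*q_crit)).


4*pi*q_crit = 239.06
Q/(4*pi*q_crit) = 33.531
r = sqrt(33.531) = 5.7906 m

5.7906 m


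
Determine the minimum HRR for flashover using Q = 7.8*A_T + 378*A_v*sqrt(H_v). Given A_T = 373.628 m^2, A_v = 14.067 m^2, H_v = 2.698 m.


7.8*A_T = 2914.3
sqrt(H_v) = 1.6426
378*A_v*sqrt(H_v) = 8734.0
Q = 2914.3 + 8734.0 = 11648 kW

11648 kW


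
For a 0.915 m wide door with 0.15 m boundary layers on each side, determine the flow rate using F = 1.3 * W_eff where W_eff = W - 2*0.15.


W_eff = 0.915 - 0.30 = 0.615 m
F = 1.3 * 0.615 = 0.79950 persons/s

0.79950 persons/s


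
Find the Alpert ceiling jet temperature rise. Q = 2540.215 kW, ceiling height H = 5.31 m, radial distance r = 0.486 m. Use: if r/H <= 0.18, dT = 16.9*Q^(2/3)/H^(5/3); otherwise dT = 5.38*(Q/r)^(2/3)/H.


r/H = 0.486 / 5.31 = 0.091525
r/H <= 0.18, so dT = 16.9*Q^(2/3)/H^(5/3)
Q^(2/3) = 186.17
H^(5/3) = 16.162
dT = 16.9 * 186.17 / 16.162 = 194.67 K

194.67 K


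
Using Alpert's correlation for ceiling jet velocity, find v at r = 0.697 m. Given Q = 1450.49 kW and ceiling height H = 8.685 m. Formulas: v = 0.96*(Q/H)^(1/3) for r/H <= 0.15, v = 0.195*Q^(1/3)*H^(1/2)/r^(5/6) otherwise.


r/H = 0.697 / 8.685 = 0.080253
r/H <= 0.15, so v = 0.96*(Q/H)^(1/3)
Q/H = 167.01
(Q/H)^(1/3) = 5.5070
v = 0.96 * 5.5070 = 5.2867 m/s

5.2867 m/s


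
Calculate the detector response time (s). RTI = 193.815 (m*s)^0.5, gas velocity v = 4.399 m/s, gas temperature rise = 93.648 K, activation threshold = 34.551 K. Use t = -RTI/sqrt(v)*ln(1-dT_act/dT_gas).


dT_act/dT_gas = 0.36895
ln(1 - 0.36895) = -0.46036
t = -193.815 / sqrt(4.399) * -0.46036 = 42.541 s

42.541 s


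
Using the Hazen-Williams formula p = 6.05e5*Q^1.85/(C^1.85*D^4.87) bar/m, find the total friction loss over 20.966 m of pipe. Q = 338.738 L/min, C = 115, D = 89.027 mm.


Q^1.85 = 47890
C^1.85 = 6490.7
D^4.87 = 3.1201e+09
p/m = 0.0014307 bar/m
p_total = 0.0014307 * 20.966 = 0.029996 bar

0.029996 bar


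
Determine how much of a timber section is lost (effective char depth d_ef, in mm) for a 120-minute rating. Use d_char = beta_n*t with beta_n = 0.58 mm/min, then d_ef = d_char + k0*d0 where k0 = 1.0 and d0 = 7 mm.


d_char = 0.58 * 120 = 69.6 mm
d_ef = 69.6 + 1.0*7 = 76.6 mm

76.6 mm


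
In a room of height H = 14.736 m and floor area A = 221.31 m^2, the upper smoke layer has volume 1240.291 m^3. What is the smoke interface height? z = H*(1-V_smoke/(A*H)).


V/(A*H) = 0.38031
1 - 0.38031 = 0.61969
z = 14.736 * 0.61969 = 9.1317 m

9.1317 m


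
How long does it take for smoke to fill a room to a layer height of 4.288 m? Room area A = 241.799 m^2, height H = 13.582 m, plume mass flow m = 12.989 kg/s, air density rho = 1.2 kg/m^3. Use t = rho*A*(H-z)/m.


H - z = 9.294 m
t = 1.2 * 241.799 * 9.294 / 12.989 = 207.62 s

207.62 s


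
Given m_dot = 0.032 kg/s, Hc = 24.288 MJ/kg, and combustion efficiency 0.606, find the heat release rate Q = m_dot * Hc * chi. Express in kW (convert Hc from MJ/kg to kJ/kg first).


Hc = 24.288 MJ/kg = 24.288 * 1000 kJ/kg = 24288 kJ/kg
Q = 0.032 kg/s * 24288 kJ/kg * 0.606 = 470.99 kW

470.99 kW


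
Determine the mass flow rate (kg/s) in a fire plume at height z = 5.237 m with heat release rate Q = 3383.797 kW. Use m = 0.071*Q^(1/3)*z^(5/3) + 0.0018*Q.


Q^(1/3) = 15.013
z^(5/3) = 15.793
First term = 0.071 * 15.013 * 15.793 = 16.834
Second term = 0.0018 * 3383.797 = 6.0908
m = 22.925 kg/s

22.925 kg/s


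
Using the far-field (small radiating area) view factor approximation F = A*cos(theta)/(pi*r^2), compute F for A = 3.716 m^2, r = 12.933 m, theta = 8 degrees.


cos(8 deg) = 0.99027
pi*r^2 = 525.47
F = 3.716 * 0.99027 / 525.47 = 0.0070029

0.0070029


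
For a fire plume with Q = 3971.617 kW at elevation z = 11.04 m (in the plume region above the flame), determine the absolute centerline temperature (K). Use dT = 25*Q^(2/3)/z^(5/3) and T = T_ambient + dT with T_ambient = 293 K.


Q^(2/3) = 250.79
z^(5/3) = 54.737
dT = 25 * 250.79 / 54.737 = 114.54 K
T = 293 + 114.54 = 407.54 K

407.54 K


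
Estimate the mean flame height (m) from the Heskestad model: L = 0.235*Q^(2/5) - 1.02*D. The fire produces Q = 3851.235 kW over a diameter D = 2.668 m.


Q^(2/5) = 27.179
0.235 * Q^(2/5) = 6.3872
1.02 * D = 2.7214
L = 3.6658 m

3.6658 m


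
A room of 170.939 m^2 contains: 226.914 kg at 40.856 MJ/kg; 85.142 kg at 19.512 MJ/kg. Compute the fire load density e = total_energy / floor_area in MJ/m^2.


Total energy = 226.914*40.856 + 85.142*19.512
= 9270.798 + 1661.291
= 10932.09 MJ
e = 10932.09 / 170.939 = 63.953 MJ/m^2

63.953 MJ/m^2


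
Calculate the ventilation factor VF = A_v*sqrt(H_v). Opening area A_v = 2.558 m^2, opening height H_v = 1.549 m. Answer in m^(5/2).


sqrt(H_v) = 1.2446
VF = 2.558 * 1.2446 = 3.1837 m^(5/2)

3.1837 m^(5/2)


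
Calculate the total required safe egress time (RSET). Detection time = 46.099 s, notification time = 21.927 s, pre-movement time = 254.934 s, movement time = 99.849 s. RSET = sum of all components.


Total = 46.099 + 21.927 + 254.934 + 99.849 = 422.809 s

422.809 s


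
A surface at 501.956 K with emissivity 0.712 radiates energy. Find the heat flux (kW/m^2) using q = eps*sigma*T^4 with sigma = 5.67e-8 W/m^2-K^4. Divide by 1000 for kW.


T^4 = 6.3484e+10
q = 0.712 * 5.67e-8 * 6.3484e+10 / 1000 = 2.5629 kW/m^2

2.5629 kW/m^2


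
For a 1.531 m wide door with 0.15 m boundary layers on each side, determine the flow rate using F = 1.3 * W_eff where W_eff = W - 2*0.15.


W_eff = 1.531 - 0.30 = 1.231 m
F = 1.3 * 1.231 = 1.6003 persons/s

1.6003 persons/s


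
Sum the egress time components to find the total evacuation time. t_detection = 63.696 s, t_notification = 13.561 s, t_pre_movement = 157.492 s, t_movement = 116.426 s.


Total = 63.696 + 13.561 + 157.492 + 116.426 = 351.175 s

351.175 s


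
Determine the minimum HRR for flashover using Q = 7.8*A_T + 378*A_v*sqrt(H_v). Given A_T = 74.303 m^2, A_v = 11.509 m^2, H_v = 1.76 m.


7.8*A_T = 579.56
sqrt(H_v) = 1.3266
378*A_v*sqrt(H_v) = 5771.5
Q = 579.56 + 5771.5 = 6351.0 kW

6351.0 kW


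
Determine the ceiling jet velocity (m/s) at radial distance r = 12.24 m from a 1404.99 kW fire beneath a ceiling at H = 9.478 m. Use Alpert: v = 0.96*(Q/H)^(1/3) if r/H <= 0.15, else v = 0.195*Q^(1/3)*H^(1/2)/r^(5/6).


r/H = 12.24 / 9.478 = 1.2914
r/H > 0.15, so v = 0.195*Q^(1/3)*H^(1/2)/r^(5/6)
Q^(1/3) = 11.200
H^(1/2) = 3.0786
r^(5/6) = 8.0628
v = 0.195 * 11.200 * 3.0786 / 8.0628 = 0.83394 m/s

0.83394 m/s


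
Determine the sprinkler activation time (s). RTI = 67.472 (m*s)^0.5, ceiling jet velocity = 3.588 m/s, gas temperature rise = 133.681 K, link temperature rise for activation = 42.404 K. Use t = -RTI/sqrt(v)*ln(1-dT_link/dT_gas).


dT_link/dT_gas = 0.31720
ln(1 - 0.31720) = -0.38156
t = -67.472 / sqrt(3.588) * -0.38156 = 13.591 s

13.591 s


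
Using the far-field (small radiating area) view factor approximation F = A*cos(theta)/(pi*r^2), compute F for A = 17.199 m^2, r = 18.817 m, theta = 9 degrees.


cos(9 deg) = 0.98769
pi*r^2 = 1112.4
F = 17.199 * 0.98769 / 1112.4 = 0.015271

0.015271


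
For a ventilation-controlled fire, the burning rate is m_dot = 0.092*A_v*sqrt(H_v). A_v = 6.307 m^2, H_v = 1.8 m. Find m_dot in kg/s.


sqrt(H_v) = 1.3416
m_dot = 0.092 * 6.307 * 1.3416 = 0.77848 kg/s

0.77848 kg/s


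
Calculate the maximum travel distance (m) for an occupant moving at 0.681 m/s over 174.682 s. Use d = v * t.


d = 0.681 * 174.682 = 118.96 m

118.96 m


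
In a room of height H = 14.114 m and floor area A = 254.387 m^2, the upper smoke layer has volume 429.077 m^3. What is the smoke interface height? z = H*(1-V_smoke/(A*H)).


V/(A*H) = 0.11951
1 - 0.11951 = 0.88049
z = 14.114 * 0.88049 = 12.427 m

12.427 m


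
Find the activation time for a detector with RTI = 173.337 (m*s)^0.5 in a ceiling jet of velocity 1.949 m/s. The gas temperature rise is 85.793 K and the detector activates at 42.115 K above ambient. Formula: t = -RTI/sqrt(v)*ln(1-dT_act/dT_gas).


dT_act/dT_gas = 0.49089
ln(1 - 0.49089) = -0.67509
t = -173.337 / sqrt(1.949) * -0.67509 = 83.820 s

83.820 s


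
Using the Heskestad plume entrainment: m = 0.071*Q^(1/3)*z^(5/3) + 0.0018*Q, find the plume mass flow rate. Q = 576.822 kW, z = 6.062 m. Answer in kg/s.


Q^(1/3) = 8.3243
z^(5/3) = 20.154
First term = 0.071 * 8.3243 * 20.154 = 11.911
Second term = 0.0018 * 576.822 = 1.0383
m = 12.950 kg/s

12.950 kg/s


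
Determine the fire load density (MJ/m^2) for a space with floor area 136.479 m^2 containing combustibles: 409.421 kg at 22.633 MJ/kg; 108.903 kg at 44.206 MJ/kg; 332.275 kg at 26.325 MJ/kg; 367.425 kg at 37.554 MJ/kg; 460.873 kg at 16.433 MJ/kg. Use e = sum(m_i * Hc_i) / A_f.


Total energy = 409.421*22.633 + 108.903*44.206 + 332.275*26.325 + 367.425*37.554 + 460.873*16.433
= 9266.425 + 4814.166 + 8747.139 + 13798.28 + 7573.526
= 44199.54 MJ
e = 44199.54 / 136.479 = 323.86 MJ/m^2

323.86 MJ/m^2


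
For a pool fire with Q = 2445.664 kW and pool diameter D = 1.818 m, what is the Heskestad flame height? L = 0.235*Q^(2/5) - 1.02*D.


Q^(2/5) = 22.665
0.235 * Q^(2/5) = 5.3263
1.02 * D = 1.8544
L = 3.4720 m

3.4720 m


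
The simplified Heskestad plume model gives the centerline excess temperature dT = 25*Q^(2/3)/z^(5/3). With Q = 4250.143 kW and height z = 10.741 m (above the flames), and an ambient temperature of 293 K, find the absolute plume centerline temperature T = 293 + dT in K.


Q^(2/3) = 262.38
z^(5/3) = 52.289
dT = 25 * 262.38 / 52.289 = 125.45 K
T = 293 + 125.45 = 418.45 K

418.45 K


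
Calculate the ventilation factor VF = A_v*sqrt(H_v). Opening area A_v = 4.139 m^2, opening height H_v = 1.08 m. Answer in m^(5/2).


sqrt(H_v) = 1.0392
VF = 4.139 * 1.0392 = 4.3014 m^(5/2)

4.3014 m^(5/2)


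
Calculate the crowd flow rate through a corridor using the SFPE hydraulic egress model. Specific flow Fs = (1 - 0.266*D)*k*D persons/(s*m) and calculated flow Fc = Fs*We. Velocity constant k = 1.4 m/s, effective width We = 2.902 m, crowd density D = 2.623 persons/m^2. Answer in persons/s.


1 - 0.266*D = 1 - 0.266*2.623 = 0.30228
Fs = 0.30228 * 1.4 * 2.623 = 1.1100 persons/(s*m)
Fc = 1.1100 * 2.902 = 3.2213 persons/s

3.2213 persons/s


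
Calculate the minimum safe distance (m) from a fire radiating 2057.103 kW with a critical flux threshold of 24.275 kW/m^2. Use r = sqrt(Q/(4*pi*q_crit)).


4*pi*q_crit = 305.05
Q/(4*pi*q_crit) = 6.7435
r = sqrt(6.7435) = 2.5968 m

2.5968 m


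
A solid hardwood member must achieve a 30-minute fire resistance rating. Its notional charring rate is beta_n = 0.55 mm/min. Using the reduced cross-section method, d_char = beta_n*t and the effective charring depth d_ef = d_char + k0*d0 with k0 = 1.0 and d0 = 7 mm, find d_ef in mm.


d_char = 0.55 * 30 = 16.5 mm
d_ef = 16.5 + 1.0*7 = 23.5 mm

23.5 mm


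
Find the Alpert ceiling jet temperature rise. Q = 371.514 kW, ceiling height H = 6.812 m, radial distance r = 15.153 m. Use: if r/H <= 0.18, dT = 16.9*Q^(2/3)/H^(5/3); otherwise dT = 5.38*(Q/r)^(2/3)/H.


r/H = 15.153 / 6.812 = 2.2245
r/H > 0.18, so dT = 5.38*(Q/r)^(2/3)/H
Q/r = 24.518
(Q/r)^(2/3) = 8.4395
dT = 5.38 * 8.4395 / 6.812 = 6.6654 K

6.6654 K


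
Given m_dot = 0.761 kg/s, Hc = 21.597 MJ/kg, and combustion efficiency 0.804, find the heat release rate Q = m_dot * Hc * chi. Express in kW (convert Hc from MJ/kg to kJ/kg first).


Hc = 21.597 MJ/kg = 21.597 * 1000 kJ/kg = 21597 kJ/kg
Q = 0.761 kg/s * 21597 kJ/kg * 0.804 = 13214 kW

13214 kW


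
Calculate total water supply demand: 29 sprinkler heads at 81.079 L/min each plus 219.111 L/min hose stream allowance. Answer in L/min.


Sprinkler demand = 29 * 81.079 = 2351.291 L/min
Total = 2351.291 + 219.111 = 2570.402 L/min

2570.402 L/min


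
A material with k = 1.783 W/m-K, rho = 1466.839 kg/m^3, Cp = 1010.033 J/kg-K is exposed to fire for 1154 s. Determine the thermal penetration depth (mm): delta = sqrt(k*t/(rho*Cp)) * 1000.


alpha = 1.783 / (1466.839 * 1010.033) = 1.2035e-06 m^2/s
alpha * t = 0.0013888
delta = sqrt(0.0013888) * 1000 = 37.267 mm

37.267 mm


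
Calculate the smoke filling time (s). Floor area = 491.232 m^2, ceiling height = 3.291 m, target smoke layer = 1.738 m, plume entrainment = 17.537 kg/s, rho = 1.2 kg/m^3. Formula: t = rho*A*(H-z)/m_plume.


H - z = 1.553 m
t = 1.2 * 491.232 * 1.553 / 17.537 = 52.202 s

52.202 s


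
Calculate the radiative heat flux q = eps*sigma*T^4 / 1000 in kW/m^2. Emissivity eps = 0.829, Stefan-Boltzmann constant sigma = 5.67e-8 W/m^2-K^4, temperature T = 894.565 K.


T^4 = 6.4039e+11
q = 0.829 * 5.67e-8 * 6.4039e+11 / 1000 = 30.101 kW/m^2

30.101 kW/m^2


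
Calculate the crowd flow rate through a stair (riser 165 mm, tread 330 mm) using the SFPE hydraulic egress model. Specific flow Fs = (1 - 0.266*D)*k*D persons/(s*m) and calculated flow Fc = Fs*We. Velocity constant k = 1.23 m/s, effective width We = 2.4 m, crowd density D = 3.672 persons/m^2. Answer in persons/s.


1 - 0.266*D = 1 - 0.266*3.672 = 0.023248
Fs = 0.023248 * 1.23 * 3.672 = 0.10500 persons/(s*m)
Fc = 0.10500 * 2.4 = 0.25200 persons/s

0.25200 persons/s


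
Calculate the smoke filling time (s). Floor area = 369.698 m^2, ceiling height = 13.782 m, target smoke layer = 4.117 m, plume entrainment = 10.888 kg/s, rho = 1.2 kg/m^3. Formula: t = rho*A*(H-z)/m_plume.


H - z = 9.665 m
t = 1.2 * 369.698 * 9.665 / 10.888 = 393.81 s

393.81 s


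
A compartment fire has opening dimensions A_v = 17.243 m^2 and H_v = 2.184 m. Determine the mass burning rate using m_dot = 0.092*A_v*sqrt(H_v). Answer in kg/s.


sqrt(H_v) = 1.4778
m_dot = 0.092 * 17.243 * 1.4778 = 2.3444 kg/s

2.3444 kg/s


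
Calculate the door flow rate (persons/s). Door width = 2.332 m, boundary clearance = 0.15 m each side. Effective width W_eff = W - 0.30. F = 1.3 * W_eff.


W_eff = 2.332 - 0.30 = 2.032 m
F = 1.3 * 2.032 = 2.6416 persons/s

2.6416 persons/s


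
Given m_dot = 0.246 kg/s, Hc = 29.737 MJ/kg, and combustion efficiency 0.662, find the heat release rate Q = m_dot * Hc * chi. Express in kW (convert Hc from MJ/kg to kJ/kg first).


Hc = 29.737 MJ/kg = 29.737 * 1000 kJ/kg = 29737 kJ/kg
Q = 0.246 kg/s * 29737 kJ/kg * 0.662 = 4842.7 kW

4842.7 kW


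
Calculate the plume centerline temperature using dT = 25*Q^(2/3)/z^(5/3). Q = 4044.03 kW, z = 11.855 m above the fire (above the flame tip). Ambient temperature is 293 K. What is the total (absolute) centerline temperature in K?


Q^(2/3) = 253.83
z^(5/3) = 61.636
dT = 25 * 253.83 / 61.636 = 102.95 K
T = 293 + 102.95 = 395.95 K

395.95 K


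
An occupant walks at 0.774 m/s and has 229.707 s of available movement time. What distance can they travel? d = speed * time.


d = 0.774 * 229.707 = 177.79 m

177.79 m


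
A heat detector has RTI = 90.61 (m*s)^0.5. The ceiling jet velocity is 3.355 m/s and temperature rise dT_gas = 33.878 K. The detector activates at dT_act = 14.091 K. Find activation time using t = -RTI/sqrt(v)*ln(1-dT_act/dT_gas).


dT_act/dT_gas = 0.41593
ln(1 - 0.41593) = -0.53774
t = -90.61 / sqrt(3.355) * -0.53774 = 26.601 s

26.601 s


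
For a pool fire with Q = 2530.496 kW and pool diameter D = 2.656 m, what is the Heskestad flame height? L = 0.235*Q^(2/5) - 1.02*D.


Q^(2/5) = 22.976
0.235 * Q^(2/5) = 5.3995
1.02 * D = 2.7091
L = 2.6903 m

2.6903 m


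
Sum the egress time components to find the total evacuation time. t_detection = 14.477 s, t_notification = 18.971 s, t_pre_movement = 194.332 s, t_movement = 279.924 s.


Total = 14.477 + 18.971 + 194.332 + 279.924 = 507.704 s

507.704 s


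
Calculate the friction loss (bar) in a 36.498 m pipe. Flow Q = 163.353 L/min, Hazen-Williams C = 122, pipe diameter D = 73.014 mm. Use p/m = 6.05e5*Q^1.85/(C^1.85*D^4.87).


Q^1.85 = 12425
C^1.85 = 7240.5
D^4.87 = 1.1879e+09
p/m = 0.00087395 bar/m
p_total = 0.00087395 * 36.498 = 0.031897 bar

0.031897 bar


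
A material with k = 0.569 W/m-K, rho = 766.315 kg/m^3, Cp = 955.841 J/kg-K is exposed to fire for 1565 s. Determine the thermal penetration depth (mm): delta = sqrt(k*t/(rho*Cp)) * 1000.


alpha = 0.569 / (766.315 * 955.841) = 7.7682e-07 m^2/s
alpha * t = 0.0012157
delta = sqrt(0.0012157) * 1000 = 34.867 mm

34.867 mm


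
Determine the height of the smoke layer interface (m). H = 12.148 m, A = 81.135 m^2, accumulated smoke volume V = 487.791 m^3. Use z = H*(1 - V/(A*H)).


V/(A*H) = 0.49490
1 - 0.49490 = 0.50510
z = 12.148 * 0.50510 = 6.1359 m

6.1359 m


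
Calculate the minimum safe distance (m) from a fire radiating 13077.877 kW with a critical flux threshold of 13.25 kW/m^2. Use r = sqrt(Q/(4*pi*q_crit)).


4*pi*q_crit = 166.50
Q/(4*pi*q_crit) = 78.544
r = sqrt(78.544) = 8.8625 m

8.8625 m


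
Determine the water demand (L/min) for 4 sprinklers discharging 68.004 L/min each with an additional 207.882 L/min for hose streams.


Sprinkler demand = 4 * 68.004 = 272.016 L/min
Total = 272.016 + 207.882 = 479.898 L/min

479.898 L/min


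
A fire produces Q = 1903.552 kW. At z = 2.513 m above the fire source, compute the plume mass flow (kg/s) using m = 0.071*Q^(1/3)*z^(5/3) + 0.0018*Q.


Q^(1/3) = 12.393
z^(5/3) = 4.6450
First term = 0.071 * 12.393 * 4.6450 = 4.0873
Second term = 0.0018 * 1903.552 = 3.4264
m = 7.5137 kg/s

7.5137 kg/s


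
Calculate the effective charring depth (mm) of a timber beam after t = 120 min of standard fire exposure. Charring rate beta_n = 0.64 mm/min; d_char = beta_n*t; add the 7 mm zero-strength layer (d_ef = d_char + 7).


d_char = 0.64 * 120 = 76.8 mm
d_ef = 76.8 + 1.0*7 = 83.8 mm

83.8 mm


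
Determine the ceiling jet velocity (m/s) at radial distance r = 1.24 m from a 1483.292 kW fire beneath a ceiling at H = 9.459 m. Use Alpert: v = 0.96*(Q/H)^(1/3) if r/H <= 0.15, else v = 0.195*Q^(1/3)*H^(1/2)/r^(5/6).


r/H = 1.24 / 9.459 = 0.13109
r/H <= 0.15, so v = 0.96*(Q/H)^(1/3)
Q/H = 156.81
(Q/H)^(1/3) = 5.3925
v = 0.96 * 5.3925 = 5.1768 m/s

5.1768 m/s


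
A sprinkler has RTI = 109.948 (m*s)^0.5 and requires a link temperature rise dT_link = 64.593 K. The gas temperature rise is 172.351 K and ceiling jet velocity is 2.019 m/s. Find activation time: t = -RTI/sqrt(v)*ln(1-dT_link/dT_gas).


dT_link/dT_gas = 0.37478
ln(1 - 0.37478) = -0.46965
t = -109.948 / sqrt(2.019) * -0.46965 = 36.340 s

36.340 s


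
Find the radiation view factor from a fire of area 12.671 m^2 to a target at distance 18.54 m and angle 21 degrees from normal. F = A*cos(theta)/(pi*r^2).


cos(21 deg) = 0.93358
pi*r^2 = 1079.9
F = 12.671 * 0.93358 / 1079.9 = 0.010955

0.010955


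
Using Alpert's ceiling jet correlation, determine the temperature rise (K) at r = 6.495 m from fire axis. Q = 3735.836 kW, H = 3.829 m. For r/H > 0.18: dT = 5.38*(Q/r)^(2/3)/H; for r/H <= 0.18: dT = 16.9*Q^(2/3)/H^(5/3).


r/H = 6.495 / 3.829 = 1.6963
r/H > 0.18, so dT = 5.38*(Q/r)^(2/3)/H
Q/r = 575.19
(Q/r)^(2/3) = 69.163
dT = 5.38 * 69.163 / 3.829 = 97.178 K

97.178 K


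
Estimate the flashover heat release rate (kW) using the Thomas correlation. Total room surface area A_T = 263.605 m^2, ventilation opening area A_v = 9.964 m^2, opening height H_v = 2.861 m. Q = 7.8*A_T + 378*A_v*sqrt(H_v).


7.8*A_T = 2056.119
sqrt(H_v) = 1.6914
378*A_v*sqrt(H_v) = 6370.7
Q = 2056.119 + 6370.7 = 8426.8 kW

8426.8 kW


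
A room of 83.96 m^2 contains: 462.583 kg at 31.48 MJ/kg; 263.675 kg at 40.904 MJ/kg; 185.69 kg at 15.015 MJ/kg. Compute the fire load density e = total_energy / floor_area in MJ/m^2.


Total energy = 462.583*31.48 + 263.675*40.904 + 185.69*15.015
= 14562.11 + 10785.36 + 2788.135
= 28135.61 MJ
e = 28135.61 / 83.96 = 335.11 MJ/m^2

335.11 MJ/m^2


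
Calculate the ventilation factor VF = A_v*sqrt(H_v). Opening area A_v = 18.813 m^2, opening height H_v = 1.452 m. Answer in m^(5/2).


sqrt(H_v) = 1.2050
VF = 18.813 * 1.2050 = 22.669 m^(5/2)

22.669 m^(5/2)


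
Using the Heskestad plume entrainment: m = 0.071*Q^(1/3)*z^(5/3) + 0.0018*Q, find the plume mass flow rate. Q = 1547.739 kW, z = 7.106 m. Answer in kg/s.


Q^(1/3) = 11.567
z^(5/3) = 26.265
First term = 0.071 * 11.567 * 26.265 = 21.571
Second term = 0.0018 * 1547.739 = 2.7859
m = 24.357 kg/s

24.357 kg/s


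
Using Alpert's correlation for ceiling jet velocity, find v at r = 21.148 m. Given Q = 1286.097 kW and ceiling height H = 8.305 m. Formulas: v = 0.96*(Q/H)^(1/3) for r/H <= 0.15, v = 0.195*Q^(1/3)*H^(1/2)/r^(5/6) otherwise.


r/H = 21.148 / 8.305 = 2.5464
r/H > 0.15, so v = 0.195*Q^(1/3)*H^(1/2)/r^(5/6)
Q^(1/3) = 10.875
H^(1/2) = 2.8818
r^(5/6) = 12.717
v = 0.195 * 10.875 * 2.8818 / 12.717 = 0.48055 m/s

0.48055 m/s


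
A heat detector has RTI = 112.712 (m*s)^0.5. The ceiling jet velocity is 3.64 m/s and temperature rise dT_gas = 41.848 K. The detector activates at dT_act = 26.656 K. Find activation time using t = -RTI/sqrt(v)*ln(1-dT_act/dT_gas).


dT_act/dT_gas = 0.63697
ln(1 - 0.63697) = -1.0133
t = -112.712 / sqrt(3.64) * -1.0133 = 59.861 s

59.861 s


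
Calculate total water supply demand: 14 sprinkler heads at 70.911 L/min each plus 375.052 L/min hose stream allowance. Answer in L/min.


Sprinkler demand = 14 * 70.911 = 992.754 L/min
Total = 992.754 + 375.052 = 1367.806 L/min

1367.806 L/min


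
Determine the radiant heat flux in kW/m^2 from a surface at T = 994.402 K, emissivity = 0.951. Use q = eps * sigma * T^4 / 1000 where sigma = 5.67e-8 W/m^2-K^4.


T^4 = 9.7780e+11
q = 0.951 * 5.67e-8 * 9.7780e+11 / 1000 = 52.724 kW/m^2

52.724 kW/m^2


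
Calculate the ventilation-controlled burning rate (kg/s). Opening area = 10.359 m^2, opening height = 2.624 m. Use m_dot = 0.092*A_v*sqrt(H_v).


sqrt(H_v) = 1.6199
m_dot = 0.092 * 10.359 * 1.6199 = 1.5438 kg/s

1.5438 kg/s


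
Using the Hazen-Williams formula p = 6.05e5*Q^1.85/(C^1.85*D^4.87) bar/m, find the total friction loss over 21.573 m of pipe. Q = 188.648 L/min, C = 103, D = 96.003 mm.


Q^1.85 = 16216
C^1.85 = 5293.6
D^4.87 = 4.5053e+09
p/m = 0.00041137 bar/m
p_total = 0.00041137 * 21.573 = 0.0088746 bar

0.0088746 bar


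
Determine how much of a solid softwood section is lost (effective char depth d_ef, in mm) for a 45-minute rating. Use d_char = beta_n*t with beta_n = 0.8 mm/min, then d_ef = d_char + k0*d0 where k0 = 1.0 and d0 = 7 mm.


d_char = 0.8 * 45 = 36 mm
d_ef = 36 + 1.0*7 = 43 mm

43 mm


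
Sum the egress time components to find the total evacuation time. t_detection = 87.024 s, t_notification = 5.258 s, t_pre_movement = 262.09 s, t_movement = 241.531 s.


Total = 87.024 + 5.258 + 262.09 + 241.531 = 595.903 s

595.903 s


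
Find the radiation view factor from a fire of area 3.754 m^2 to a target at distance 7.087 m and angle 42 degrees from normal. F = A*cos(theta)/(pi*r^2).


cos(42 deg) = 0.74314
pi*r^2 = 157.79
F = 3.754 * 0.74314 / 157.79 = 0.017680

0.017680


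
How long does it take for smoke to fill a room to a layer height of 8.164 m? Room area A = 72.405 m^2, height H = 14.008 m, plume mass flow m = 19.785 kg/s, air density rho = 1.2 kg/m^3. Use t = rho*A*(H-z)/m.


H - z = 5.844 m
t = 1.2 * 72.405 * 5.844 / 19.785 = 25.664 s

25.664 s


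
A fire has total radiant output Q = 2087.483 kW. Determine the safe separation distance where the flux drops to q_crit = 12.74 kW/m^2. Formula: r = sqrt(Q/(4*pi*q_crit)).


4*pi*q_crit = 160.10
Q/(4*pi*q_crit) = 13.039
r = sqrt(13.039) = 3.6110 m

3.6110 m


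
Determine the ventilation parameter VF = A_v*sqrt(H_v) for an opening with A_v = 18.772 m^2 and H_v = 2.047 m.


sqrt(H_v) = 1.4307
VF = 18.772 * 1.4307 = 26.858 m^(5/2)

26.858 m^(5/2)


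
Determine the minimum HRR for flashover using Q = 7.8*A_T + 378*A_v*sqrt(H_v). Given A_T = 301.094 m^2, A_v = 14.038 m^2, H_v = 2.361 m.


7.8*A_T = 2348.5
sqrt(H_v) = 1.5366
378*A_v*sqrt(H_v) = 8153.5
Q = 2348.5 + 8153.5 = 10502 kW

10502 kW


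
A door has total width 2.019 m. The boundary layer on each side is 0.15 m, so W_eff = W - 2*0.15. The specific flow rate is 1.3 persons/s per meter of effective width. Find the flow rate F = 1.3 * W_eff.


W_eff = 2.019 - 0.30 = 1.719 m
F = 1.3 * 1.719 = 2.2347 persons/s

2.2347 persons/s


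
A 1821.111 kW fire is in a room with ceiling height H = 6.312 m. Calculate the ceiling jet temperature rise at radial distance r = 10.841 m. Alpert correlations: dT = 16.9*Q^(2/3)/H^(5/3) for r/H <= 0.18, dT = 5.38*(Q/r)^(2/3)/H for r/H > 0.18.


r/H = 10.841 / 6.312 = 1.7175
r/H > 0.18, so dT = 5.38*(Q/r)^(2/3)/H
Q/r = 167.98
(Q/r)^(2/3) = 30.445
dT = 5.38 * 30.445 / 6.312 = 25.949 K

25.949 K


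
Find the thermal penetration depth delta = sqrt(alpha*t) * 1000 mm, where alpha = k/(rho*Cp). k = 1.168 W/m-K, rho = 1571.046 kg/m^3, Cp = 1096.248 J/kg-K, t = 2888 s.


alpha = 1.168 / (1571.046 * 1096.248) = 6.7818e-07 m^2/s
alpha * t = 0.0019586
delta = sqrt(0.0019586) * 1000 = 44.256 mm

44.256 mm


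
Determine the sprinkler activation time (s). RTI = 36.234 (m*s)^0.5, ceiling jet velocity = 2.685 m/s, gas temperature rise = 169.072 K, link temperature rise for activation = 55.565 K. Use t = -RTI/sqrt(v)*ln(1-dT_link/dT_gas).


dT_link/dT_gas = 0.32865
ln(1 - 0.32865) = -0.39846
t = -36.234 / sqrt(2.685) * -0.39846 = 8.8111 s

8.8111 s


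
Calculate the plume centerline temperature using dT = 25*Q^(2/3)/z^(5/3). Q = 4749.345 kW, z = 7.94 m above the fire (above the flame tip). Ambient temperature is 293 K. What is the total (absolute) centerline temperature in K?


Q^(2/3) = 282.55
z^(5/3) = 31.601
dT = 25 * 282.55 / 31.601 = 223.53 K
T = 293 + 223.53 = 516.53 K

516.53 K


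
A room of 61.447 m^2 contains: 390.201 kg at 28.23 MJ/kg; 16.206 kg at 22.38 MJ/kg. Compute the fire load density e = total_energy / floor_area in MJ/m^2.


Total energy = 390.201*28.23 + 16.206*22.38
= 11015.37 + 362.6903
= 11378.06 MJ
e = 11378.06 / 61.447 = 185.17 MJ/m^2

185.17 MJ/m^2


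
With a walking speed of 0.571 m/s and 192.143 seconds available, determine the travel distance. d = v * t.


d = 0.571 * 192.143 = 109.71 m

109.71 m


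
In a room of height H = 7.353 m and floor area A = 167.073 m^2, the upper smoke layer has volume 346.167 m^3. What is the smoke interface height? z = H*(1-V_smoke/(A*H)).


V/(A*H) = 0.28178
1 - 0.28178 = 0.71822
z = 7.353 * 0.71822 = 5.2810 m

5.2810 m


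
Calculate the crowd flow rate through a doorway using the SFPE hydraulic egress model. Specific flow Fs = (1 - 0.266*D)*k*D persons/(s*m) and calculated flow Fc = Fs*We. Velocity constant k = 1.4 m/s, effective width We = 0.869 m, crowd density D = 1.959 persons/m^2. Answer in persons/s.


1 - 0.266*D = 1 - 0.266*1.959 = 0.47891
Fs = 0.47891 * 1.4 * 1.959 = 1.3134 persons/(s*m)
Fc = 1.3134 * 0.869 = 1.1414 persons/s

1.1414 persons/s


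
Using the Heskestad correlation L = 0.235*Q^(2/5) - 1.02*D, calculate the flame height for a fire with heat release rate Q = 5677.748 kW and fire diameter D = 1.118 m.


Q^(2/5) = 31.745
0.235 * Q^(2/5) = 7.4600
1.02 * D = 1.1404
L = 6.3196 m

6.3196 m


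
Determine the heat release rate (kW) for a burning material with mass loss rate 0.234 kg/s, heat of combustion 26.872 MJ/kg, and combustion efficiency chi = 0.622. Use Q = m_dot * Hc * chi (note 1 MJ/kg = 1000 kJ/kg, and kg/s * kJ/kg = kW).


Hc = 26.872 MJ/kg = 26.872 * 1000 kJ/kg = 26872 kJ/kg
Q = 0.234 kg/s * 26872 kJ/kg * 0.622 = 3911.2 kW

3911.2 kW


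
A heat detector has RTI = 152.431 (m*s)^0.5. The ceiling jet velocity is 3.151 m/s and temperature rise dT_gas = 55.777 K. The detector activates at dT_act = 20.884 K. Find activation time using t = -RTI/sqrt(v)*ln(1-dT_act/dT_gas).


dT_act/dT_gas = 0.37442
ln(1 - 0.37442) = -0.46908
t = -152.431 / sqrt(3.151) * -0.46908 = 40.280 s

40.280 s


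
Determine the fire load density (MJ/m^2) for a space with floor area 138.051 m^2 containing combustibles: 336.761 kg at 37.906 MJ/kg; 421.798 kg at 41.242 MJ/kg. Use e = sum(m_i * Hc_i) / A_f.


Total energy = 336.761*37.906 + 421.798*41.242
= 12765.26 + 17395.79
= 30161.06 MJ
e = 30161.06 / 138.051 = 218.48 MJ/m^2

218.48 MJ/m^2


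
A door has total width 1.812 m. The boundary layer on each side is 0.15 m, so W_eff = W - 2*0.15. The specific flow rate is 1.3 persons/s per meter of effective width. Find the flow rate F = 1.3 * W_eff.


W_eff = 1.812 - 0.30 = 1.512 m
F = 1.3 * 1.512 = 1.9656 persons/s

1.9656 persons/s


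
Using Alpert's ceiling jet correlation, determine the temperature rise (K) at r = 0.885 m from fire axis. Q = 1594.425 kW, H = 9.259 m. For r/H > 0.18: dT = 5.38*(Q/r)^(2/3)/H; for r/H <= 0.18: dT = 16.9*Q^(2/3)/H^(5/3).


r/H = 0.885 / 9.259 = 0.095583
r/H <= 0.18, so dT = 16.9*Q^(2/3)/H^(5/3)
Q^(2/3) = 136.48
H^(5/3) = 40.826
dT = 16.9 * 136.48 / 40.826 = 56.496 K

56.496 K


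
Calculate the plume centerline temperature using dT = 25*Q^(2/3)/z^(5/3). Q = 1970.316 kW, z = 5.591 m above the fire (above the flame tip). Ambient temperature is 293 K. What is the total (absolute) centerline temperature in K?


Q^(2/3) = 157.17
z^(5/3) = 17.612
dT = 25 * 157.17 / 17.612 = 223.09 K
T = 293 + 223.09 = 516.09 K

516.09 K


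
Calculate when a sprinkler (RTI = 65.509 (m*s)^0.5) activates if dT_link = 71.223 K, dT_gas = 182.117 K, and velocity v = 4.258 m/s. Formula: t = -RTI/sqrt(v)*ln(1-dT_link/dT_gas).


dT_link/dT_gas = 0.39108
ln(1 - 0.39108) = -0.49607
t = -65.509 / sqrt(4.258) * -0.49607 = 15.749 s

15.749 s


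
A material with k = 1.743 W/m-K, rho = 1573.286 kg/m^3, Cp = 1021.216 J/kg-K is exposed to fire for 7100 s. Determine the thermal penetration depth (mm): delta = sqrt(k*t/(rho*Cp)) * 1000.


alpha = 1.743 / (1573.286 * 1021.216) = 1.0849e-06 m^2/s
alpha * t = 0.0077025
delta = sqrt(0.0077025) * 1000 = 87.764 mm

87.764 mm


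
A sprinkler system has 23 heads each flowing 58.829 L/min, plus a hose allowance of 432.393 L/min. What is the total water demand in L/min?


Sprinkler demand = 23 * 58.829 = 1353.067 L/min
Total = 1353.067 + 432.393 = 1785.46 L/min

1785.46 L/min


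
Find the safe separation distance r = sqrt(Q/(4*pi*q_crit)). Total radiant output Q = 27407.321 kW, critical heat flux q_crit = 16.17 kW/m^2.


4*pi*q_crit = 203.20
Q/(4*pi*q_crit) = 134.88
r = sqrt(134.88) = 11.614 m

11.614 m


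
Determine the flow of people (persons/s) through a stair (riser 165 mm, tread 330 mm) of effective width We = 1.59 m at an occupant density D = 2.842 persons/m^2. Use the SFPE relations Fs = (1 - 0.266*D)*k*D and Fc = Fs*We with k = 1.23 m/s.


1 - 0.266*D = 1 - 0.266*2.842 = 0.24403
Fs = 0.24403 * 1.23 * 2.842 = 0.85304 persons/(s*m)
Fc = 0.85304 * 1.59 = 1.3563 persons/s

1.3563 persons/s


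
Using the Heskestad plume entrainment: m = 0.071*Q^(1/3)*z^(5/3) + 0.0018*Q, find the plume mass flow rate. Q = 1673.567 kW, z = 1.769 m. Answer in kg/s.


Q^(1/3) = 11.873
z^(5/3) = 2.5875
First term = 0.071 * 11.873 * 2.5875 = 2.1812
Second term = 0.0018 * 1673.567 = 3.0124
m = 5.1936 kg/s

5.1936 kg/s


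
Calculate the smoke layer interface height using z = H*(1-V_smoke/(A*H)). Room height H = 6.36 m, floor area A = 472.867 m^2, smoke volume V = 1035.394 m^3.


V/(A*H) = 0.34428
1 - 0.34428 = 0.65572
z = 6.36 * 0.65572 = 4.1704 m

4.1704 m


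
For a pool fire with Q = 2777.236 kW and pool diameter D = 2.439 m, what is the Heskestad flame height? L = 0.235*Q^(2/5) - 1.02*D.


Q^(2/5) = 23.848
0.235 * Q^(2/5) = 5.6042
1.02 * D = 2.4878
L = 3.1164 m

3.1164 m


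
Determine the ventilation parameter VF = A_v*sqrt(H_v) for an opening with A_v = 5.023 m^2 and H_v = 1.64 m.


sqrt(H_v) = 1.2806
VF = 5.023 * 1.2806 = 6.4326 m^(5/2)

6.4326 m^(5/2)


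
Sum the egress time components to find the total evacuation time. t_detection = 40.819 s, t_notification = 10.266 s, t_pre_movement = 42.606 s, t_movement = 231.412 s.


Total = 40.819 + 10.266 + 42.606 + 231.412 = 325.103 s

325.103 s


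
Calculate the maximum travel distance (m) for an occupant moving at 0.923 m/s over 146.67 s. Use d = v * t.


d = 0.923 * 146.67 = 135.38 m

135.38 m


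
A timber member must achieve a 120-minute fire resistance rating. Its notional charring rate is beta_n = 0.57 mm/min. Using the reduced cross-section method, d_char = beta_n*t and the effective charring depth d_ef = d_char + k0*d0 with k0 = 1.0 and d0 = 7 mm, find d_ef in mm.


d_char = 0.57 * 120 = 68.4 mm
d_ef = 68.4 + 1.0*7 = 75.4 mm

75.4 mm
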